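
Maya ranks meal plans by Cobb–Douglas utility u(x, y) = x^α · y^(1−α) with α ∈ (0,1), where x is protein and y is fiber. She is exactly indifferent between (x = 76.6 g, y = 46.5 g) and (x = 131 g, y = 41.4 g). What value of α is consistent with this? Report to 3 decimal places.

α ≈ 0.178

The Cobb–Douglas utilities coincide, so 76.6^α·46.5^(1−α) = 131^α·41.4^(1−α).
Taking logs: α·ln 76.6 + (1−α)·ln 46.5 = α·ln 131 + (1−α)·ln 41.4, i.e. α·-0.536600 = (1−α)·-0.116171.
Thus α·(-0.652771) = -0.116171, so α = -0.116171/-0.652771 ≈ 0.178.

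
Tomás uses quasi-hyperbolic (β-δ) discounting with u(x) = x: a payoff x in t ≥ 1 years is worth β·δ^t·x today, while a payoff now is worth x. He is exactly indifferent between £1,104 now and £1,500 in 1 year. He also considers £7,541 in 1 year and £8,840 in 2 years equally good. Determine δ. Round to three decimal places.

From the later pair, β·δ^1·7541 = β·δ^2·8840; dividing through, δ = 7541/8840 = 0.85305.

δ ≈ 0.853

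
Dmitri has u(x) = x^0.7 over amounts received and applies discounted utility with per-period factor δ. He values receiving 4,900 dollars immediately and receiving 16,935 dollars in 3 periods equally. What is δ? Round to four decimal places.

δ ≈ 0.7487

Equating discounted utilities: u(4900) = δ^3·u(16935) ⇒ δ^3 = u(4900)/u(16935).
Since u(x) = x^0.7, δ^3 = (4900/16935)^0.7 = 0.28934^0.7 = 0.41975.
Hence δ = (0.41975)^(1/3) = 0.748737.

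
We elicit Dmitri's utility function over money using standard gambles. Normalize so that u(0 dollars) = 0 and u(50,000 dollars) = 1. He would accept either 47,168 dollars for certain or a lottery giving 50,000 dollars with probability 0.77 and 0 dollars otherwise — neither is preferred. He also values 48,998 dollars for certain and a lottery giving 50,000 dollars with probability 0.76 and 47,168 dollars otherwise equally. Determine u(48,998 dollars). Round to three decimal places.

0.945

First, u(47,168 dollars) = 0.77·u(50,000 dollars) + 0.23·u(0 dollars) = 0.77.
Then u(48,998 dollars) = 0.76·u(50,000 dollars) + 0.24·u(47,168 dollars) = 0.76·1.00 + 0.24·0.77 = 0.9448.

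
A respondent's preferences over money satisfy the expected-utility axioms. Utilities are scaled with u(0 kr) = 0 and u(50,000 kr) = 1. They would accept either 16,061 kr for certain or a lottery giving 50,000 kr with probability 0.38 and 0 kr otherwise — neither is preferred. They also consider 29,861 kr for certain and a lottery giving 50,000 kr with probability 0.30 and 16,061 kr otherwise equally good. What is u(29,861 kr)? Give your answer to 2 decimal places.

First, u(16,061 kr) = 0.38·u(50,000 kr) + 0.62·u(0 kr) = 0.38.
Chaining: u(29,861 kr) = 0.30·1.00 + 0.70·0.38 = 0.5660.

0.57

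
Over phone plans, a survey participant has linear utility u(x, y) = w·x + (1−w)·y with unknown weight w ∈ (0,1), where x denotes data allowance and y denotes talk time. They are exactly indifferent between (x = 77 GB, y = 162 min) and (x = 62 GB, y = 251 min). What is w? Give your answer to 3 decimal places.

w = 0.856

Indifference: w·77 + (1−w)·162 = w·62 + (1−w)·251.
w·(77−62) = (1−w)·(251−162), i.e. w·15 = (1−w)·89.
Hence w = 89/(15+89) = 89/104 = 0.856.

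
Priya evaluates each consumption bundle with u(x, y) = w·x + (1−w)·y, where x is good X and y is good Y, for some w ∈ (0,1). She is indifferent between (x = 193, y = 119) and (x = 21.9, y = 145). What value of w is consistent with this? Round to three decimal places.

w = 0.132

u(193,119) = u(21.9,145) means w·193 + (1−w)·119 = w·21.9 + (1−w)·145.
w·(193−21.9) = (1−w)·(145−119), i.e. w·171.1 = (1−w)·26.
Hence w = 26/(171.1+26) = 26/197.1 = 0.132.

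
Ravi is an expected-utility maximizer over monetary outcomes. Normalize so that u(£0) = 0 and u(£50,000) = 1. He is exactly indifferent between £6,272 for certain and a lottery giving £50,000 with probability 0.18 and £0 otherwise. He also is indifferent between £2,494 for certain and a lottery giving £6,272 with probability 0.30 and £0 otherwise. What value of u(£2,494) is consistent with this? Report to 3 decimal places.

0.054

From the first indifference, u(£6,272) = 0.18·u(£50,000) + 0.82·u(£0) = 0.18·1 + 0.82·0 = 0.18.
Chaining: u(£2,494) = 0.30·0.18 + 0.70·0.00 = 0.0540.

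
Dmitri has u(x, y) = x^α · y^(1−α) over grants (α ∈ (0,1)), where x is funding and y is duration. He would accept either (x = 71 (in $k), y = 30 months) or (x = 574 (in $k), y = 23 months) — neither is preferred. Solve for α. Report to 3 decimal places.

Set the two utilities equal: 71^α·30^(1−α) = 574^α·23^(1−α).
(71/574)^α = (23/30)^(1−α); take logs: α·ln(71/574) = (1−α)·ln(23/30), i.e. α·-2.089950 = (1−α)·-0.265703.
So α/(1−α) = (-0.265703)/(-2.089950) = 0.127134, and α = 0.127134/1.127134 ≈ 0.113.

α ≈ 0.113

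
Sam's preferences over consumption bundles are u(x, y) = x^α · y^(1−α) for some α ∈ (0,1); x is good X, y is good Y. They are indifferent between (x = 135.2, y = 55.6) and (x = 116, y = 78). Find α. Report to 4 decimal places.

Indifference: 135.2^α · 55.6^(1−α) = 116^α · 78^(1−α).
Rearrange to (135.2/116)^α = (78/55.6)^(1−α) and take logs: α·0.1531650 = (1−α)·0.3385256.
Thus α·(0.4916906) = 0.3385256, so α = 0.3385256/0.4916906 ≈ 0.6885.

α ≈ 0.6885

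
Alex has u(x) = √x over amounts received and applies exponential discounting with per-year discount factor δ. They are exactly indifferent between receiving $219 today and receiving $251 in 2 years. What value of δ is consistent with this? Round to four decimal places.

δ ≈ 0.9665

Equating discounted utilities: u(219) = δ^2·u(251) ⇒ δ^2 = u(219)/u(251).
With u(x) = √x: δ^2 = √219/√251 = √(219/251) = 0.93408.
Hence δ = (0.93408)^(1/2) = 0.966479.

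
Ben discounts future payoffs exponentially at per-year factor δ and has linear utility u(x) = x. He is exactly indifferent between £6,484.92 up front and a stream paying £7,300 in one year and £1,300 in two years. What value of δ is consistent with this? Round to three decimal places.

Equating present values: 6484.92 = 7300δ + 1300δ².
That is, 1300δ² + 7300δ − 6484.92 = 0, a quadratic in δ.
By the quadratic formula (taking the positive root), δ = (−7300 + √87011584.00) / 2600 ≈ 0.780.

δ ≈ 0.780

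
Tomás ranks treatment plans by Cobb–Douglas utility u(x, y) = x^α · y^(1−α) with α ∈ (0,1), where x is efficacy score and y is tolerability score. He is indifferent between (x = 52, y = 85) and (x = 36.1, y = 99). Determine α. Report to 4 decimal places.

α ≈ 0.2947

Set the two utilities equal: 52^α·85^(1−α) = 36.1^α·99^(1−α).
(52/36.1)^α = (99/85)^(1−α); take logs: α·ln(52/36.1) = (1−α)·ln(99/85), i.e. α·0.3649509 = (1−α)·0.1524686.
So α/(1−α) = (0.1524686)/(0.3649509) = 0.4177784, and α = 0.4177784/1.4177784 ≈ 0.2947.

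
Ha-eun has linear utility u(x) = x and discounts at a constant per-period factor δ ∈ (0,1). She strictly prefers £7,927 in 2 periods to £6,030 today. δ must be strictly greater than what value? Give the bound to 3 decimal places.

δ > 0.872

Under u(x) = x this choice says 6030 < δ^2·7927.
So δ^2 > 6030/7927 = 0.76069; taking the square root of both positive sides preserves the inequality.
δ > 0.76069^(1/2) = 0.872.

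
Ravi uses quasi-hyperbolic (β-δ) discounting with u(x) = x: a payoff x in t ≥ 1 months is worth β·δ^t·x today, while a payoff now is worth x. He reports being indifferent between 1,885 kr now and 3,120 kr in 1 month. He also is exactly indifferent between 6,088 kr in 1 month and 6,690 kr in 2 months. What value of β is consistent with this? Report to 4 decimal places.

Both payoffs in the second observation are in the future, so β drops out: δ^1·6088 = δ^2·6690 ⇒ δ = 6088/6690 = 0.91001.
Substituting δ into 1885 = β·δ·3120: β = 1885/(2839.247) ≈ 0.6639.

β ≈ 0.6639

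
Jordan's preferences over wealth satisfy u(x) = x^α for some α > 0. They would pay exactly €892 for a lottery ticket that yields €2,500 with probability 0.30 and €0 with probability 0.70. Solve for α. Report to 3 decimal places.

α ≈ 1.168

EU(lottery) = 0.30·2500^α + 0.70·0 = 0.30·2500^α.
Equating: 892^α = 0.30·2500^α, i.e. 0.3568^α = 0.30.
Taking logs: α·ln(892/2500) = ln(0.30), so α = -1.203973 / -1.030580 ≈ 1.168.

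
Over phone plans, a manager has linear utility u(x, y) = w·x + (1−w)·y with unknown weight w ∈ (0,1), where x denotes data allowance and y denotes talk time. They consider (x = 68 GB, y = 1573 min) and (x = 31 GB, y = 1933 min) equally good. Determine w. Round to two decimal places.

w = 0.91

u(68,1573) = u(31,1933) means w·68 + (1−w)·1573 = w·31 + (1−w)·1933.
w·(68−31) = (1−w)·(1933−1573), i.e. w·37 = (1−w)·360.
So w/(1−w) = 360/37 = 9.7297, giving w = 360/(37+360) = 0.91.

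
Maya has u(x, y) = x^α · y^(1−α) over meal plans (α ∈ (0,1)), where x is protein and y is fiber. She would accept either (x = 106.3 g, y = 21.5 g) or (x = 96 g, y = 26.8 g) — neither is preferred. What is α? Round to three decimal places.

Set the two utilities equal: 106.3^α·21.5^(1−α) = 96^α·26.8^(1−α).
(106.3/96)^α = (26.8/21.5)^(1−α); take logs: α·ln(106.3/96) = (1−α)·ln(26.8/21.5), i.e. α·0.101917 = (1−α)·0.220349.
With A = 0.101917 and B = 0.220349: α·A = (1−α)·B, so α = B/(A+B) = 0.220349/0.322266 ≈ 0.684.

α ≈ 0.684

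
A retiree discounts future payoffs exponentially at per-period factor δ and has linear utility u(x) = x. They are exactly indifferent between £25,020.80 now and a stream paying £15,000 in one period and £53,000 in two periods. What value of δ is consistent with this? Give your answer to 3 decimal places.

δ ≈ 0.560

Equating present values: 25020.80 = 15000δ + 53000δ².
That is, 53000δ² + 15000δ − 25020.80 = 0, a quadratic in δ.
By the quadratic formula (taking the positive root), δ = (−15000 + √5529409600.00) / 106000 ≈ 0.560.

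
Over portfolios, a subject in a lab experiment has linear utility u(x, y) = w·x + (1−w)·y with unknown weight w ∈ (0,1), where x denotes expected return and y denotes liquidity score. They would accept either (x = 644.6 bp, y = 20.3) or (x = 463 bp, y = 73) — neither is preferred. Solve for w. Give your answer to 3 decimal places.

w = 0.225

u(644.6,20.3) = u(463,73) means w·644.6 + (1−w)·20.3 = w·463 + (1−w)·73.
w·(644.6−463) = (1−w)·(73−20.3), i.e. w·181.6 = (1−w)·52.7.
Hence w = 52.7/(181.6+52.7) = 52.7/234.3 = 0.225.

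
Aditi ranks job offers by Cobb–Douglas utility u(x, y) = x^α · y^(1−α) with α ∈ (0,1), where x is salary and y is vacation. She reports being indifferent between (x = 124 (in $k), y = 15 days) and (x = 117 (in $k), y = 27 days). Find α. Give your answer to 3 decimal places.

α ≈ 0.910

Set the two utilities equal: 124^α·15^(1−α) = 117^α·27^(1−α).
(124/117)^α = (27/15)^(1−α); take logs: α·ln(124/117) = (1−α)·ln(27/15), i.e. α·0.058108 = (1−α)·0.587787.
So α/(1−α) = (0.587787)/(0.058108) = 10.115423, and α = 10.115423/11.115423 ≈ 0.910.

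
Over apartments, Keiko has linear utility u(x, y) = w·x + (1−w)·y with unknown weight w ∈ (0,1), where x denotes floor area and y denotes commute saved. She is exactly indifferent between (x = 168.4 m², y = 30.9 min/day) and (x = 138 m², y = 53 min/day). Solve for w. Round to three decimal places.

Equating utilities: w·168.4 + (1−w)·30.9 = w·138 + (1−w)·53.
w·(168.4−138) = (1−w)·(53−30.9), i.e. w·30.4 = (1−w)·22.1.
Hence w = 22.1/(30.4+22.1) = 22.1/52.5 = 0.421.

w = 0.421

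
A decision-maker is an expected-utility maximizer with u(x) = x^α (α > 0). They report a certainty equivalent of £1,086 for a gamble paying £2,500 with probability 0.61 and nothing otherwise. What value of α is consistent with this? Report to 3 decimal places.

α ≈ 0.593

The lottery's expected utility is 0.61·u(2500) + 0.39·u(0) = 0.61·2500^α (since u(0) = 0 for α > 0).
Setting u(1086) equal to that: 1086^α = 0.61·2500^α ⇒ (1086/2500)^α = 0.61.
Take logs: α = ln 0.61 / ln(1086/2500) ≈ 0.59283.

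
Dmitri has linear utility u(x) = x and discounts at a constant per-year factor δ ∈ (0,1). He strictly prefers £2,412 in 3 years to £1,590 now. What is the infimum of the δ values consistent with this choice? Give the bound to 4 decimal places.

δ > 0.8703

The preference means 1590 < δ^3·2412.
Hence δ^3 > 1590/2412 = 0.65920, and x ↦ x^(1/3) is increasing on (0,∞).
δ > (1590/2412)^(1/3) ≈ 0.8703.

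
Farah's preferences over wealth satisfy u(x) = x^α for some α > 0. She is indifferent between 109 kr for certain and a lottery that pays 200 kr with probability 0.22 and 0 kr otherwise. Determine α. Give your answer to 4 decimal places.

The lottery's expected utility is 0.22·u(200) + 0.78·u(0) = 0.22·200^α (since u(0) = 0 for α > 0).
Setting u(109) equal to that: 109^α = 0.22·200^α ⇒ (109/200)^α = 0.22.
α = ln(0.22) / ln(109/200) = -1.5141277/-0.6069695 ≈ 2.4946.

α ≈ 2.4946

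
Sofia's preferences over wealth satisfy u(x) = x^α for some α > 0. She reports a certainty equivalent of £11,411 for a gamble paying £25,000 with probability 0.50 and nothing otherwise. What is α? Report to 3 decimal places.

α ≈ 0.884

EU(lottery) = 0.50·25000^α + 0.50·0 = 0.50·25000^α.
Indifference: 11411^α = 0.50·25000^α, so (11411/25000)^α = 0.50.
Take logs: α = ln 0.50 / ln(11411/25000) ≈ 0.88378.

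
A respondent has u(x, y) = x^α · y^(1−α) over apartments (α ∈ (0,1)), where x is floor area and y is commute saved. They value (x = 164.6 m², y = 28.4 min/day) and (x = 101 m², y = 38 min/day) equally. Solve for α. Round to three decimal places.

Set the two utilities equal: 164.6^α·28.4^(1−α) = 101^α·38^(1−α).
Taking logs: α·ln 164.6 + (1−α)·ln 28.4 = α·ln 101 + (1−α)·ln 38, i.e. α·0.488398 = (1−α)·0.291197.
With A = 0.488398 and B = 0.291197: α·A = (1−α)·B, so α = B/(A+B) = 0.291197/0.779595 ≈ 0.374.

α ≈ 0.374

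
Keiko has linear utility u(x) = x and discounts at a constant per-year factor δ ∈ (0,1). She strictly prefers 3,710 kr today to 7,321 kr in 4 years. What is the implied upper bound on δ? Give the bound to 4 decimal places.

δ < 0.8437

The preference means 3710 > δ^4·7321.
So δ^4 < 3710/7321 = 0.50676; taking the 4th root of both positive sides preserves the inequality.
δ < 0.50676^(1/4) = 0.8437.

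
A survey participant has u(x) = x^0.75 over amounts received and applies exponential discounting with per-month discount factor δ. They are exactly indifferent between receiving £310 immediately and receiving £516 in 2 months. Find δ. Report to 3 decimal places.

The payoff in 2 months is discounted by δ^2, so u(310) = δ^2·u(516) and δ^2 = u(310)/u(516).
With u(x) = x^0.75: δ^2 = 310^0.75/516^0.75 = (310/516)^0.75 = 0.68239.
So δ = 0.68239^(1/2) ≈ 0.826.

δ ≈ 0.826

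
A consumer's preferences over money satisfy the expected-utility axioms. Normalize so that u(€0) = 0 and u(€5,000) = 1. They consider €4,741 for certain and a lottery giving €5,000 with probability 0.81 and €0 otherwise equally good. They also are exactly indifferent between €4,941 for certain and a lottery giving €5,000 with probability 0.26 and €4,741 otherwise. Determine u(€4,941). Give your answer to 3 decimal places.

First, u(€4,741) = 0.81·u(€5,000) + 0.19·u(€0) = 0.81.
Then u(€4,941) = 0.26·u(€5,000) + 0.74·u(€4,741) = 0.26·1.00 + 0.74·0.81 = 0.8594.

0.859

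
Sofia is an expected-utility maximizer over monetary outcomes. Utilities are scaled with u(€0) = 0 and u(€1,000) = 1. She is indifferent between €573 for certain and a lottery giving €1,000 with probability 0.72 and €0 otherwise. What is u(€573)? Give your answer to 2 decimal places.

The indifference gives u(€573) = 0.72·u(€1,000) + 0.28·u(€0) = 0.72·1 + 0.28·0 = 0.72.

0.72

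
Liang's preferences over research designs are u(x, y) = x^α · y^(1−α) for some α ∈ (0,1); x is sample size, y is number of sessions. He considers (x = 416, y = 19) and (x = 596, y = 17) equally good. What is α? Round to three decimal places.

Indifference: 416^α · 19^(1−α) = 596^α · 17^(1−α).
Taking logs: α·ln 416 + (1−α)·ln 19 = α·ln 596 + (1−α)·ln 17, i.e. α·-0.359555 = (1−α)·-0.111226.
With A = -0.359555 and B = -0.111226: α·A = (1−α)·B, so α = B/(A+B) = -0.111226/-0.470781 ≈ 0.236.

α ≈ 0.236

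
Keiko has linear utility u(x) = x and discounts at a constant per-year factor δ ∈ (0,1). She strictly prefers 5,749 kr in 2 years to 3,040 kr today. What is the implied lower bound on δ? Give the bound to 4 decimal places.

δ > 0.7272

The preference means 3040 < δ^2·5749.
Hence δ^2 > 3040/5749 = 0.52879, and x ↦ x^(1/2) is increasing on (0,∞).
δ > 0.52879^(1/2) = 0.7272.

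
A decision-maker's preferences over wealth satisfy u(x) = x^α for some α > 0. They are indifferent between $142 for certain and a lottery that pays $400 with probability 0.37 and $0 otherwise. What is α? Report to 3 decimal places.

α ≈ 0.960

EU(lottery) = 0.37·400^α + 0.63·0 = 0.37·400^α.
Equating: 142^α = 0.37·400^α, i.e. 0.3550^α = 0.37.
Taking logs: α·ln(142/400) = ln(0.37), so α = -0.994252 / -1.035637 ≈ 0.960.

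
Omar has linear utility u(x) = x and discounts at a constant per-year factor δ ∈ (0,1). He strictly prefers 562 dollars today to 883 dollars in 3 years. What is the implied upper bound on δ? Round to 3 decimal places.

δ < 0.860

Under u(x) = x this choice says 562 > δ^3·883.
So δ^3 < 562/883 = 0.63647; taking the cube root of both positive sides preserves the inequality.
δ < (562/883)^(1/3) ≈ 0.860.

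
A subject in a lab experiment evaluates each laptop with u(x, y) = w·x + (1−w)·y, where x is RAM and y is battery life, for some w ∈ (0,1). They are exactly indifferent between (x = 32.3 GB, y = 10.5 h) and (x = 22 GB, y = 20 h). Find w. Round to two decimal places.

Equating utilities: w·32.3 + (1−w)·10.5 = w·22 + (1−w)·20.
Rearranging, 10.3·w − 9.5·(1−w) = 0.
Hence w = 9.5/(10.3+9.5) = 9.5/19.8 = 0.48.

w = 0.48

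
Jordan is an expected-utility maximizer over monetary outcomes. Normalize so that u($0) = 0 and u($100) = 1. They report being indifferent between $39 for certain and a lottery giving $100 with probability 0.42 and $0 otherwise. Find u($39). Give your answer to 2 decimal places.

u($39) equals the lottery's expected utility: 0.42·1 + 0.58·0 = 0.42.

0.42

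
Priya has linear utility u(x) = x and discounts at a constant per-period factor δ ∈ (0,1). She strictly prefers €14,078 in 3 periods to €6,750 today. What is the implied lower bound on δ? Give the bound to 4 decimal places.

δ > 0.7827

The preference means 6750 < δ^3·14078.
Hence δ^3 > 6750/14078 = 0.47947, and x ↦ x^(1/3) is increasing on (0,∞).
δ > (6750/14078)^(1/3) ≈ 0.7827.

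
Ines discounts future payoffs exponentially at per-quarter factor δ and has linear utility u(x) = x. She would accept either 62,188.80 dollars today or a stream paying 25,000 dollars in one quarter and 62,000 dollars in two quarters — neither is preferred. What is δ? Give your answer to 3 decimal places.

δ ≈ 0.820

The stream is worth 25000δ + 62000δ² today, so 25000δ + 62000δ² = 62188.80.
Rearranged: 62000δ² + 25000δ − 62188.80 = 0.
By the quadratic formula (taking the positive root), δ = (−25000 + √16047822400.00) / 124000 ≈ 0.820.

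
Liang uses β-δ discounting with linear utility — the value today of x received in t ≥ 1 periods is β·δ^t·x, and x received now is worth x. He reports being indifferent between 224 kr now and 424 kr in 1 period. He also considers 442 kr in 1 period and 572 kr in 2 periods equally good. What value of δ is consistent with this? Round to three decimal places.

δ ≈ 0.773

The second indifference involves only future payoffs, so β cancels: β·δ^1·442 = β·δ^2·572, giving δ = 442/572 = 0.77273.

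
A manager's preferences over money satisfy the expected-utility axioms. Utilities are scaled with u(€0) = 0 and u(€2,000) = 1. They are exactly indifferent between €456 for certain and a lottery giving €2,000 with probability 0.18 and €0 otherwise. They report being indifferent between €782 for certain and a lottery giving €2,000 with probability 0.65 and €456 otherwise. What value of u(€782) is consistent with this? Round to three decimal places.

The first gamble pins u(€456): it must equal 0.18·1 + 0.82·0 = 0.18.
Then u(€782) = 0.65·u(€2,000) + 0.35·u(€456) = 0.65·1.00 + 0.35·0.18 = 0.7130.

0.713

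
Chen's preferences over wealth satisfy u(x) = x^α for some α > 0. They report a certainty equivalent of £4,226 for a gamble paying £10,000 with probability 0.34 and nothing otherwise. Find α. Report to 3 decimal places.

α ≈ 1.252

EU(lottery) = 0.34·10000^α + 0.66·0 = 0.34·10000^α.
Setting u(4226) equal to that: 4226^α = 0.34·10000^α ⇒ (4226/10000)^α = 0.34.
Taking logs: α·ln(4226/10000) = ln(0.34), so α = -1.078810 / -0.861329 ≈ 1.252.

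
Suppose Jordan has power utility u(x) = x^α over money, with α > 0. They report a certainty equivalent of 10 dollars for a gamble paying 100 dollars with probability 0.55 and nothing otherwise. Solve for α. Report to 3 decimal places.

EU(lottery) = 0.55·100^α + 0.45·0 = 0.55·100^α.
Equating: 10^α = 0.55·100^α, i.e. 0.1000^α = 0.55.
Taking logs: α·ln(10/100) = ln(0.55), so α = -0.597837 / -2.302585 ≈ 0.260.

α ≈ 0.260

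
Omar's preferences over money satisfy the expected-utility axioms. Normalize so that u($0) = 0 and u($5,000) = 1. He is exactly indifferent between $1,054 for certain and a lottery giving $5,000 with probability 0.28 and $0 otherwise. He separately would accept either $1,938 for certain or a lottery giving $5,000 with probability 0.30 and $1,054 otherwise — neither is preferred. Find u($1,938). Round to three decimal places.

First, u($1,054) = 0.28·u($5,000) + 0.72·u($0) = 0.28.
The second indifference gives u($1,938) = 0.30·u($5,000) + 0.70·u($1,054) = 0.30·1.00 + 0.70·0.28 = 0.4960.

0.496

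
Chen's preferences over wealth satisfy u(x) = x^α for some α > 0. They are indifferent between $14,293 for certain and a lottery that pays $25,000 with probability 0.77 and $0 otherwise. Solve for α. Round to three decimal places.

α ≈ 0.467

The lottery's expected utility is 0.77·u(25000) + 0.23·u(0) = 0.77·25000^α (since u(0) = 0 for α > 0).
Equating: 14293^α = 0.77·25000^α, i.e. 0.5717^α = 0.77.
α = ln(0.77) / ln(14293/25000) = -0.261365/-0.559106 ≈ 0.467.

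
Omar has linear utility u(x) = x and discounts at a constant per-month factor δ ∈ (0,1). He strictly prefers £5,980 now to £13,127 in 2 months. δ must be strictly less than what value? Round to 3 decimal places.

Comparing present values: 5980 > δ^2·13127.
So δ^2 < 5980/13127 = 0.45555; taking the square root of both positive sides preserves the inequality.
δ < 0.45555^(1/2) = 0.675.

δ < 0.675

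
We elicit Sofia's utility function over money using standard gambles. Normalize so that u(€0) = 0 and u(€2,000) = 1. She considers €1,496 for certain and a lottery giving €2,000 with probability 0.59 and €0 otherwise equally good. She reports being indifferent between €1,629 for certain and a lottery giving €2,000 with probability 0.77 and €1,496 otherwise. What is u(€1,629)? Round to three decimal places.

From the first indifference, u(€1,496) = 0.59·u(€2,000) + 0.41·u(€0) = 0.59·1 + 0.41·0 = 0.59.
The second indifference gives u(€1,629) = 0.77·u(€2,000) + 0.23·u(€1,496) = 0.77·1.00 + 0.23·0.59 = 0.9057.

0.906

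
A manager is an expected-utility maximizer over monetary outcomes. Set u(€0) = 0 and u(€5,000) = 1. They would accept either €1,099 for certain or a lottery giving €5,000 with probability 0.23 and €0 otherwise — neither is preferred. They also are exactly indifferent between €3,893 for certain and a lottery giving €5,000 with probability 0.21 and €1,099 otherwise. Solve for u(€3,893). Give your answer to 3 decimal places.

0.392

First, u(€1,099) = 0.23·u(€5,000) + 0.77·u(€0) = 0.23.
Chaining: u(€3,893) = 0.21·1.00 + 0.79·0.23 = 0.3917.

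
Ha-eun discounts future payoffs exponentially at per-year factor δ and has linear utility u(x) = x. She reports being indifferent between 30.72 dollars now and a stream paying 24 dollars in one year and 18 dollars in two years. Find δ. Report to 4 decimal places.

The stream is worth 24δ + 18δ² today, so 24δ + 18δ² = 30.72.
So 18δ² + 24δ − 30.72 = 0.
The positive root is δ = [−24 + √(24² + 4·18·30.72)] / (2·18) = (−24 + 52.800)/36 ≈ 0.8000.

δ ≈ 0.8000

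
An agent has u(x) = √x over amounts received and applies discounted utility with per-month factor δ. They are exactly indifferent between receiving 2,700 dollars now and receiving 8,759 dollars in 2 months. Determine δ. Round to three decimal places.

The payoff in 2 months is discounted by δ^2, so u(2700) = δ^2·u(8759) and δ^2 = u(2700)/u(8759).
With u(x) = √x: δ^2 = √2700/√8759 = √(2700/8759) = 0.55521.
So δ = 0.55521^(1/2) ≈ 0.745.

δ ≈ 0.745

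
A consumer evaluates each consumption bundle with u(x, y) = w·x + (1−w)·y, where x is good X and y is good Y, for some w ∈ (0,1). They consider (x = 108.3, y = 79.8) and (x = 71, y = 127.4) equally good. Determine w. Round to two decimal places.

Indifference: w·108.3 + (1−w)·79.8 = w·71 + (1−w)·127.4.
Collecting terms: w·37.3 = (1−w)·47.6.
Hence w = 47.6/(37.3+47.6) = 47.6/84.9 = 0.56.

w = 0.56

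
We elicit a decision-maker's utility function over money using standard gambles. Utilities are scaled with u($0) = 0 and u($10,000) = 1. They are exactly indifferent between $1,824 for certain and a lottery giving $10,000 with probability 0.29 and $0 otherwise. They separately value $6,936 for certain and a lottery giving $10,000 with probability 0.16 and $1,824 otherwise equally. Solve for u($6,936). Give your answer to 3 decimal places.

From the first indifference, u($1,824) = 0.29·u($10,000) + 0.71·u($0) = 0.29·1 + 0.71·0 = 0.29.
Then u($6,936) = 0.16·u($10,000) + 0.84·u($1,824) = 0.16·1.00 + 0.84·0.29 = 0.4036.

0.404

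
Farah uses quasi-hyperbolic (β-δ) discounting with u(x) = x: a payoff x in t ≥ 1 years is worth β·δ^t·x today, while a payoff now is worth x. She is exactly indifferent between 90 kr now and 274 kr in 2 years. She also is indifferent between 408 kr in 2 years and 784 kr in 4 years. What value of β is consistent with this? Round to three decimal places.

β ≈ 0.631

From the later pair, β·δ^2·408 = β·δ^4·784; dividing through, δ^2 = 408/784 = 0.52041, so δ = 0.72139.
The first indifference: 90 = β·δ^2·274, so β = 90/(δ^2·274) = 90/(0.52041·274) ≈ 0.631.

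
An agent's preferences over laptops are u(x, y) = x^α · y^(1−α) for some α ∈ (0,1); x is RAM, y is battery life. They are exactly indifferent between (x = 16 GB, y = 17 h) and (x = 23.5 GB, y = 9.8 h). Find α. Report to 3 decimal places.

Indifference: 16^α · 17^(1−α) = 23.5^α · 9.8^(1−α).
Rearrange to (16/23.5)^α = (9.8/17)^(1−α) and take logs: α·-0.384412 = (1−α)·-0.550831.
Thus α·(-0.935243) = -0.550831, so α = -0.550831/-0.935243 ≈ 0.589.

α ≈ 0.589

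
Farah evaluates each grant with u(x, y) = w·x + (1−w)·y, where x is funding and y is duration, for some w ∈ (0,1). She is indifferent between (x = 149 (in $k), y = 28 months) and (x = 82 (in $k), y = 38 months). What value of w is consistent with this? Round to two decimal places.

w = 0.13

Indifference: w·149 + (1−w)·28 = w·82 + (1−w)·38.
Rearranging, 67·w − 10·(1−w) = 0.
Hence w = 10/(67+10) = 10/77 = 0.13.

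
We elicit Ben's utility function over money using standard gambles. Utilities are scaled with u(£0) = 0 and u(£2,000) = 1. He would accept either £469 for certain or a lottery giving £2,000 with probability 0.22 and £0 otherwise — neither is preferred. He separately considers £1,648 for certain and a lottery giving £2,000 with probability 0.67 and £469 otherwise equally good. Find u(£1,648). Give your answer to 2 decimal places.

From the first indifference, u(£469) = 0.22·u(£2,000) + 0.78·u(£0) = 0.22·1 + 0.78·0 = 0.22.
Chaining: u(£1,648) = 0.67·1.00 + 0.33·0.22 = 0.7426.

0.74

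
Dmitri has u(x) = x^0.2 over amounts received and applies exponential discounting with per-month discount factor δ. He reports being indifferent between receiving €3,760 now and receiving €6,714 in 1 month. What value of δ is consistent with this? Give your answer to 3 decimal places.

δ ≈ 0.891

Equating discounted utilities: u(3760) = δ·u(6714) ⇒ δ = u(3760)/u(6714).
With u(x) = x^0.2: δ = 3760^0.2/6714^0.2 = (3760/6714)^0.2 = 0.89052.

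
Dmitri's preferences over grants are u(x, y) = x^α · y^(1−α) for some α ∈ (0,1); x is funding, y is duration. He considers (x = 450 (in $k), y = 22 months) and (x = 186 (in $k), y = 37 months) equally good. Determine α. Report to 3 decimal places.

α ≈ 0.370

Indifference: 450^α · 22^(1−α) = 186^α · 37^(1−α).
(450/186)^α = (37/22)^(1−α); take logs: α·ln(450/186) = (1−α)·ln(37/22), i.e. α·0.883501 = (1−α)·0.519875.
So α/(1−α) = (0.519875)/(0.883501) = 0.588426, and α = 0.588426/1.588426 ≈ 0.370.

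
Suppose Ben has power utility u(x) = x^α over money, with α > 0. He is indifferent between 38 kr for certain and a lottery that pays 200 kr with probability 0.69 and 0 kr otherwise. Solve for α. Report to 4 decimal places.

α ≈ 0.2234

EU(lottery) = 0.69·200^α + 0.31·0 = 0.69·200^α.
Setting u(38) equal to that: 38^α = 0.69·200^α ⇒ (38/200)^α = 0.69.
α = ln(0.69) / ln(38/200) = -0.3710637/-1.6607312 ≈ 0.2234.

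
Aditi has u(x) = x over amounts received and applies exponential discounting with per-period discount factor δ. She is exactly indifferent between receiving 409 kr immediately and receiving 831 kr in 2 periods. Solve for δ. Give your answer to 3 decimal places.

The payoff in 2 periods is discounted by δ^2, so u(409) = δ^2·u(831) and δ^2 = u(409)/u(831).
With u(x) = x: δ^2 = 409/831 = 0.49218.
So δ = 0.49218^(1/2) ≈ 0.702.

δ ≈ 0.702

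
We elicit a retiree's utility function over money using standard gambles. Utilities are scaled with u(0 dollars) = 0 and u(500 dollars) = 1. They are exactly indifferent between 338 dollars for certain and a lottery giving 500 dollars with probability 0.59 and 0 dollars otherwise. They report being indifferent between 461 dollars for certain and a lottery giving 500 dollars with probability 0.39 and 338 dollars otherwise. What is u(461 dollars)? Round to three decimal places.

0.750

First, u(338 dollars) = 0.59·u(500 dollars) + 0.41·u(0 dollars) = 0.59.
The second indifference gives u(461 dollars) = 0.39·u(500 dollars) + 0.61·u(338 dollars) = 0.39·1.00 + 0.61·0.59 = 0.7499.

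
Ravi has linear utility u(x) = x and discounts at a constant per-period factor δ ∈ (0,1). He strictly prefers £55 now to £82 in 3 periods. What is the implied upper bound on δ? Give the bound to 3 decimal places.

δ < 0.875

Under u(x) = x this choice says 55 > δ^3·82.
So δ^3 < 55/82 = 0.67073; taking the cube root of both positive sides preserves the inequality.
δ < (55/82)^(1/3) ≈ 0.875.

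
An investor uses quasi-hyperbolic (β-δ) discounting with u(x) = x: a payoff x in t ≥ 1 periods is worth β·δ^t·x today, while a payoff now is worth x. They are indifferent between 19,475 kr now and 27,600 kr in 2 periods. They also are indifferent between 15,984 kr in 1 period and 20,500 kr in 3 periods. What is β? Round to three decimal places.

β ≈ 0.905

The second indifference involves only future payoffs, so β cancels: β·δ^1·15984 = β·δ^3·20500, giving δ^2 = 15984/20500 = 0.77971, so δ = 0.88301.
Now use the now-vs-future pair: 19475 = β·δ^2·27600 gives β = 19475/(0.77971·27600) ≈ 0.905.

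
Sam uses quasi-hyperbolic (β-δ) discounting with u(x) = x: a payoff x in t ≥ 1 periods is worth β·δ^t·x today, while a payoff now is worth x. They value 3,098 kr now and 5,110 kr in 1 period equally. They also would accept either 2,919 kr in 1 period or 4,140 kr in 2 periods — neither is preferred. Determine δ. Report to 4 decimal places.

From the later pair, β·δ^1·2919 = β·δ^2·4140; dividing through, δ = 2919/4140 = 0.70507.

δ ≈ 0.7051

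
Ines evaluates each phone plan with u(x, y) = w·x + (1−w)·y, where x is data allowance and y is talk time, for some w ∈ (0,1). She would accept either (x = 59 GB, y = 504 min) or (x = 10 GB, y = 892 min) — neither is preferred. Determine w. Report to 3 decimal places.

w = 0.888

Indifference: w·59 + (1−w)·504 = w·10 + (1−w)·892.
Collecting terms: w·49 = (1−w)·388.
So w/(1−w) = 388/49 = 7.9184, giving w = 388/(49+388) = 0.888.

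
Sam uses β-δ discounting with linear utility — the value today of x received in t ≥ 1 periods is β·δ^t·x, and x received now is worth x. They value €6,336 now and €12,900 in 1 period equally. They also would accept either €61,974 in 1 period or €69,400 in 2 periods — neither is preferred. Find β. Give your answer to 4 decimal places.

Both payoffs in the second observation are in the future, so β drops out: δ^1·61974 = δ^2·69400 ⇒ δ = 61974/69400 = 0.89300.
The first indifference: 6336 = β·δ·12900, so β = 6336/(δ·12900) = 6336/(0.89300·12900) ≈ 0.5500.

β ≈ 0.5500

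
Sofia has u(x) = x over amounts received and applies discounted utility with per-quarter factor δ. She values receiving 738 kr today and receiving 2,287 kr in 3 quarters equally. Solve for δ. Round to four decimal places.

Equating discounted utilities: u(738) = δ^3·u(2287) ⇒ δ^3 = u(738)/u(2287).
With u(x) = x: δ^3 = 738/2287 = 0.32269.
Taking the cube root: δ = 0.32269^(1/3) ≈ 0.6859.

δ ≈ 0.6859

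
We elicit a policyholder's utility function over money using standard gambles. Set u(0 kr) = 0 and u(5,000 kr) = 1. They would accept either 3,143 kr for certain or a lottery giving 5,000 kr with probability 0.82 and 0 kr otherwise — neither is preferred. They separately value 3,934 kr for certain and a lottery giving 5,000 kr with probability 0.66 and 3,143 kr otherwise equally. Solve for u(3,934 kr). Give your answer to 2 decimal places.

The first gamble pins u(3,143 kr): it must equal 0.82·1 + 0.18·0 = 0.82.
Then u(3,934 kr) = 0.66·u(5,000 kr) + 0.34·u(3,143 kr) = 0.66·1.00 + 0.34·0.82 = 0.9388.

0.94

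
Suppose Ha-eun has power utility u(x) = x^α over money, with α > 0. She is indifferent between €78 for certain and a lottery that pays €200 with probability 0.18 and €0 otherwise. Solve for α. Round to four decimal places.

Since u(0) = 0, the lottery's EU is 0.18·200^α.
Equating: 78^α = 0.18·200^α, i.e. 0.3900^α = 0.18.
Take logs: α = ln 0.18 / ln(78/200) ≈ 1.821137.

α ≈ 1.8211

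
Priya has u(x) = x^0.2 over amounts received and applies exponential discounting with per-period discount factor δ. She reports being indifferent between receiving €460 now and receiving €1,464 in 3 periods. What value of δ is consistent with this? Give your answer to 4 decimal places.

δ ≈ 0.9257

Equating discounted utilities: u(460) = δ^3·u(1464) ⇒ δ^3 = u(460)/u(1464).
With u(x) = x^0.2: δ^3 = 460^0.2/1464^0.2 = (460/1464)^0.2 = 0.79331.
Taking the cube root: δ = 0.79331^(1/3) ≈ 0.9257.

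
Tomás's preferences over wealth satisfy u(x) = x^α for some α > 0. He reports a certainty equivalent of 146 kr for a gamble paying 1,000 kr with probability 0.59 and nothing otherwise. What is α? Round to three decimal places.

α ≈ 0.274

EU(lottery) = 0.59·1000^α + 0.41·0 = 0.59·1000^α.
Equating: 146^α = 0.59·1000^α, i.e. 0.1460^α = 0.59.
Take logs: α = ln 0.59 / ln(146/1000) ≈ 0.27422.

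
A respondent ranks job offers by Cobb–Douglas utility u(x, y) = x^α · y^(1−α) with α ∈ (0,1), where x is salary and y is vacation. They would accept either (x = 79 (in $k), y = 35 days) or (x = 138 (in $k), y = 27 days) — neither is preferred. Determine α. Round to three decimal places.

α ≈ 0.318

Indifference: 79^α · 35^(1−α) = 138^α · 27^(1−α).
Taking logs: α·ln 79 + (1−α)·ln 35 = α·ln 138 + (1−α)·ln 27, i.e. α·-0.557806 = (1−α)·-0.259511.
Thus α·(-0.817317) = -0.259511, so α = -0.259511/-0.817317 ≈ 0.318.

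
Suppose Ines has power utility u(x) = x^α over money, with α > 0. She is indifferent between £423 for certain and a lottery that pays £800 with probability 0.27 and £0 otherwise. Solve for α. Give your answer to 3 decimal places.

The lottery's expected utility is 0.27·u(800) + 0.73·u(0) = 0.27·800^α (since u(0) = 0 for α > 0).
Equating: 423^α = 0.27·800^α, i.e. 0.5288^α = 0.27.
Taking logs: α·ln(423/800) = ln(0.27), so α = -1.309333 / -0.637240 ≈ 2.055.

α ≈ 2.055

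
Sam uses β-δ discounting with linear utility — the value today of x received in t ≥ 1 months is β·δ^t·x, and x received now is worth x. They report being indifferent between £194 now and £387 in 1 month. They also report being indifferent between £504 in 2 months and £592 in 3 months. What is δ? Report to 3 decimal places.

δ ≈ 0.851

From the later pair, β·δ^2·504 = β·δ^3·592; dividing through, δ = 504/592 = 0.85135.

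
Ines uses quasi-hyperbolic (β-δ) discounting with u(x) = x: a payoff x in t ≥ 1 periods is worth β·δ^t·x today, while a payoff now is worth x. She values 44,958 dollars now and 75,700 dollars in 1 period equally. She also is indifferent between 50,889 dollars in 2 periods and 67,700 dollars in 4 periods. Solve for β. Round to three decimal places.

β ≈ 0.685

From the later pair, β·δ^2·50889 = β·δ^4·67700; dividing through, δ^2 = 50889/67700 = 0.75168, so δ = 0.86700.
The first indifference: 44958 = β·δ·75700, so β = 44958/(δ·75700) = 44958/(0.86700·75700) ≈ 0.685.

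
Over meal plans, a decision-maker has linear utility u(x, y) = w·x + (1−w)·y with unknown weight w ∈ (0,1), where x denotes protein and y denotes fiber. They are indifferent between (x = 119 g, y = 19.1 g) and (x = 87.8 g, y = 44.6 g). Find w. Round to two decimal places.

Indifference: w·119 + (1−w)·19.1 = w·87.8 + (1−w)·44.6.
Rearranging, 31.2·w − 25.5·(1−w) = 0.
So w/(1−w) = 25.5/31.2 = 0.8173, giving w = 25.5/(31.2+25.5) = 0.45.

w = 0.45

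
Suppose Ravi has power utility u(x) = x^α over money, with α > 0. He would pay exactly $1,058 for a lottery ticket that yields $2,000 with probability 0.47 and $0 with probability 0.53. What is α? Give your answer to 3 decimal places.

Since u(0) = 0, the lottery's EU is 0.47·2000^α.
Indifference: 1058^α = 0.47·2000^α, so (1058/2000)^α = 0.47.
α = ln(0.47) / ln(1058/2000) = -0.755023/-0.636767 ≈ 1.186.

α ≈ 1.186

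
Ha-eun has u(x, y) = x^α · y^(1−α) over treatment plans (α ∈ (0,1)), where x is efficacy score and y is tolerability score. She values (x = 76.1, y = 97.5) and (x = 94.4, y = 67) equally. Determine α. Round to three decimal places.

The Cobb–Douglas utilities coincide, so 76.1^α·97.5^(1−α) = 94.4^α·67^(1−α).
Rearrange to (76.1/94.4)^α = (67/97.5)^(1−α) and take logs: α·-0.215493 = (1−α)·-0.375160.
So α/(1−α) = (-0.375160)/(-0.215493) = 1.740938, and α = 1.740938/2.740938 ≈ 0.635.

α ≈ 0.635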